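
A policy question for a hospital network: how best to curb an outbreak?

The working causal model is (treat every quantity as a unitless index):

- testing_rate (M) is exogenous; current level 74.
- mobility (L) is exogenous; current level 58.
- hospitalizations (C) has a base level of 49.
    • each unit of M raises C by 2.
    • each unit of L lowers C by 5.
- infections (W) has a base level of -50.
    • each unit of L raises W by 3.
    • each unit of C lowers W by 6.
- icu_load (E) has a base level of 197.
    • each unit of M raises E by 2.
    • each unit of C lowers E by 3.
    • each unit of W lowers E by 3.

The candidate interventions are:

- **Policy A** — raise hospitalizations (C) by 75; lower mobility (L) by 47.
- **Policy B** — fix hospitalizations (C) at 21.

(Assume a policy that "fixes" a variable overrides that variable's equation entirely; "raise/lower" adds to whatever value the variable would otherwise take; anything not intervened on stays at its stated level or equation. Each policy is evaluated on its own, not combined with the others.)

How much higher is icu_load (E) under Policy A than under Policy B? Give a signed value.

3363

Policy A (C + 75, L − 47):
  M = 74
  L = 58 − 47 = 11
  C = 49 + 2·74 − 5·11 (+75 from intervention) = 217
  W = -50 + 3·11 − 6·217 = -1319
  E = 197 + 2·74 − 3·217 − 3·(-1319) = 3651
Policy B (C := 21):
  M = 74
  L = 58
  C = 21
  W = -50 + 3·58 − 6·21 = -2
  E = 197 + 2·74 − 3·21 − 3·(-2) = 288
E: 3651 − 288 = 3363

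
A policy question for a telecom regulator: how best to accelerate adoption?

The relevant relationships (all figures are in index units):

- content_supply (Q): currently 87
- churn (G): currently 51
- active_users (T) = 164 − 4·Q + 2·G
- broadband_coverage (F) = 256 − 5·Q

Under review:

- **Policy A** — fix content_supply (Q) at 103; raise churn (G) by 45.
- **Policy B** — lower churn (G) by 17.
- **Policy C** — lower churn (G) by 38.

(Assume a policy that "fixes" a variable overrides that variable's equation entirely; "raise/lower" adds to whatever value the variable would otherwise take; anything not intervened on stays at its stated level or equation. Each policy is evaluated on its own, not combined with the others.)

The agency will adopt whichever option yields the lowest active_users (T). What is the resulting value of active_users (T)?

-158

Policy A (Q := 103, G + 45):
  Q = 103
  G = 51 + 45 = 96
  T = 164 − 4·103 + 2·96 = -56
Policy B (G − 17):
  Q = 87
  G = 51 − 17 = 34
  T = 164 − 4·87 + 2·34 = -116
Policy C (G − 38):
  Q = 87
  G = 51 − 38 = 13
  T = 164 − 4·87 + 2·13 = -158
Comparing — Policy A: T=-56, Policy B: T=-116, Policy C: T=-158. Lowest is -158 (Policy C).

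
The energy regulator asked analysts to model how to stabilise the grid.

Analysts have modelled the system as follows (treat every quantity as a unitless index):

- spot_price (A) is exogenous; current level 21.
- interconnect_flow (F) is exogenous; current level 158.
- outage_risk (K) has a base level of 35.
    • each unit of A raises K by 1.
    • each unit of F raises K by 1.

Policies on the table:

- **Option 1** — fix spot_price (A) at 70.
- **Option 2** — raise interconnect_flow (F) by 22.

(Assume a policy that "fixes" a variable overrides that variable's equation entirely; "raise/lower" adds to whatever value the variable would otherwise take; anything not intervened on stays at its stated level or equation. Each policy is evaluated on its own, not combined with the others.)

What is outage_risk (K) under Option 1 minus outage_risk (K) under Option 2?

Option 1 (A := 70):
  A = 70
  F = 158
  K = 35 + 70 + 158 = 263
Option 2 (F + 22):
  A = 21
  F = 158 + 22 = 180
  K = 35 + 21 + 180 = 236
K: 263 − 236 = 27

27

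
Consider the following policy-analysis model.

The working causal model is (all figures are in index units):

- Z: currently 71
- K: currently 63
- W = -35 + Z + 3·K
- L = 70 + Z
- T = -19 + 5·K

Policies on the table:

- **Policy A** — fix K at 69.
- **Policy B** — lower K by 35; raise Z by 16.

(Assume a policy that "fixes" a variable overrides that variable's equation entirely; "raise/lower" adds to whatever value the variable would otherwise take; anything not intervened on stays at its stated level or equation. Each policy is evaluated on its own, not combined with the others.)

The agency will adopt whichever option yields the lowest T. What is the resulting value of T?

121

Policy A (K := 69):
  K = 69
  T = -19 + 5·69 = 326
Policy B (K − 35, Z + 16):
  K = 63 − 35 = 28
  T = -19 + 5·28 = 121
Comparing — Policy A: T=326, Policy B: T=121. Lowest is 121 (Policy B).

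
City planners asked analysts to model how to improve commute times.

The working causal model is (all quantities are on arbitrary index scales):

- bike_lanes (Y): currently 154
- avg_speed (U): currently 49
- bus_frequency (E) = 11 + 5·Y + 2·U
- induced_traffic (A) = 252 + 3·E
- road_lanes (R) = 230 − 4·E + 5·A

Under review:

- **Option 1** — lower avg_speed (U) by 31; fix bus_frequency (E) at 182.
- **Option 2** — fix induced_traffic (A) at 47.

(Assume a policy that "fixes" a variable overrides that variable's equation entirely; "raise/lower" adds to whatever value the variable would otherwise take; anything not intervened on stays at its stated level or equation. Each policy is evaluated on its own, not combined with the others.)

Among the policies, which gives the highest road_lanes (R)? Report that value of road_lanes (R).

Option 1 (U − 31, E := 182):
  Y = 154
  U = 49 − 31 = 18
  E = 182
  A = 252 + 3·182 = 798
  R = 230 − 4·182 + 5·798 = 3492
Option 2 (A := 47):
  Y = 154
  U = 49
  E = 11 + 5·154 + 2·49 = 879
  A = 47
  R = 230 − 4·879 + 5·47 = -3051
Comparing — Option 1: R=3492, Option 2: R=-3051. Highest is 3492 (Option 1).

3492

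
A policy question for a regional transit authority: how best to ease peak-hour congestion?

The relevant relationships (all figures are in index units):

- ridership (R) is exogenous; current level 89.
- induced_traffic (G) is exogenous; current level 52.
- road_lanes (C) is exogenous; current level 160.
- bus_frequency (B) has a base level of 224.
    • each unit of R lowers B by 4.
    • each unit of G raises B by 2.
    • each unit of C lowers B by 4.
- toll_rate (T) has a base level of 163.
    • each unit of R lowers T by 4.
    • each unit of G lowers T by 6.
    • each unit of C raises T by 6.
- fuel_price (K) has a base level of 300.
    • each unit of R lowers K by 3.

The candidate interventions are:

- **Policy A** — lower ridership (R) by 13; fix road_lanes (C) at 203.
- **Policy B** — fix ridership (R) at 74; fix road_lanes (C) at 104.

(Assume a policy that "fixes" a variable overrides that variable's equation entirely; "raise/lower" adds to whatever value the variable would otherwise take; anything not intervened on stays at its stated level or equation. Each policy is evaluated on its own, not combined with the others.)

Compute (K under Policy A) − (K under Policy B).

-6

Policy A (R − 13, C := 203):
  R = 89 − 13 = 76
  K = 300 − 3·76 = 72
Policy B (R := 74, C := 104):
  R = 74
  K = 300 − 3·74 = 78
K: 72 − 78 = -6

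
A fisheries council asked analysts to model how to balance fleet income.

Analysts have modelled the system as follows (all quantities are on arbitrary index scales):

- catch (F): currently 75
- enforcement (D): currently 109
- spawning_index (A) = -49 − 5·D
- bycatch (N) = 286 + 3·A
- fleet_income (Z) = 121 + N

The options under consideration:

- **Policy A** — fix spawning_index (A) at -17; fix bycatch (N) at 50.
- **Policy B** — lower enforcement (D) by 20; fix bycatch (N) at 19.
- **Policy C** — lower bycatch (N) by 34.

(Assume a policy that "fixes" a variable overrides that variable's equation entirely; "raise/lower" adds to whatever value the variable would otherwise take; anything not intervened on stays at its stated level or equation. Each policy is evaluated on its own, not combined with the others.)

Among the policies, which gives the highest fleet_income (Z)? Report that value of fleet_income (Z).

171

Policy A (A := -17, N := 50):
  D = 109
  A = -17
  N = 50
  Z = 121 + 50 = 171
Policy B (D − 20, N := 19):
  D = 109 − 20 = 89
  A = -49 − 5·89 = -494
  N = 19
  Z = 121 + 19 = 140
Policy C (N − 34):
  D = 109
  A = -49 − 5·109 = -594
  N = 286 + 3·(-594) (−34 from intervention) = -1530
  Z = 121 + (-1530) = -1409
Comparing — Policy A: Z=171, Policy B: Z=140, Policy C: Z=-1409. Highest is 171 (Policy A).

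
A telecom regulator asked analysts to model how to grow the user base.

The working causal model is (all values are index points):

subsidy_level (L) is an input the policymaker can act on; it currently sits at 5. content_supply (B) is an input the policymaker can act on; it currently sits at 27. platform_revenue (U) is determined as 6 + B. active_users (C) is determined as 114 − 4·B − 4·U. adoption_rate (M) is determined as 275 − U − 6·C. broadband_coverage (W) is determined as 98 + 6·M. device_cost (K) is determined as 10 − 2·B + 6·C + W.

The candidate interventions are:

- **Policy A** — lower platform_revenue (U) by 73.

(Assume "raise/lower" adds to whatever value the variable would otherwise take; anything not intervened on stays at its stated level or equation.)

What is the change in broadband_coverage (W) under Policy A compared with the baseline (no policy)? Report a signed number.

Baseline:
  B = 27
  U = 6 + 27 = 33
  C = 114 − 4·27 − 4·33 = -126
  M = 275 − 33 − 6·(-126) = 998
  W = 98 + 6·998 = 6086
Policy A (U − 73):
  B = 27
  U = 6 + 27 (−73 from intervention) = -40
  C = 114 − 4·27 − 4·(-40) = 166
  M = 275 − (-40) − 6·166 = -681
  W = 98 + 6·(-681) = -3988
Change in W: -3988 − 6086 = -10074

-10074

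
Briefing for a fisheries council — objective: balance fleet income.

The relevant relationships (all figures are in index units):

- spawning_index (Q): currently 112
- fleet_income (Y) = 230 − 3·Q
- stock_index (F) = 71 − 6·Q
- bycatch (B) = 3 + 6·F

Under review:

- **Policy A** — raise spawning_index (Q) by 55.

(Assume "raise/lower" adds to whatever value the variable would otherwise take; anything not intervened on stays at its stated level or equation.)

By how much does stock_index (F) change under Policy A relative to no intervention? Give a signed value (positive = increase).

-330

Baseline:
  Q = 112
  F = 71 − 6·112 = -601
Policy A (Q + 55):
  Q = 112 + 55 = 167
  F = 71 − 6·167 = -931
Change in F: -931 − (-601) = -330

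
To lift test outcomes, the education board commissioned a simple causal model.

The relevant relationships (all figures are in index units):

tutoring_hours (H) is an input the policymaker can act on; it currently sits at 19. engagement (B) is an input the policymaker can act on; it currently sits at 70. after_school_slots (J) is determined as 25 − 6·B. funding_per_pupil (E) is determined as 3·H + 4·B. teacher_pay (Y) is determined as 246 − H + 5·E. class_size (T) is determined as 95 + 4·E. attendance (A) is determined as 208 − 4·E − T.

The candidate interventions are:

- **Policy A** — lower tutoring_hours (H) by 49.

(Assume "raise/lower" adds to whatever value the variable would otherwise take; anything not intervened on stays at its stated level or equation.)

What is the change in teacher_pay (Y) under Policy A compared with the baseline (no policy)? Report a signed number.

Baseline:
  H = 19
  B = 70
  E = 0 + 3·19 + 4·70 = 337
  Y = 246 − 19 + 5·337 = 1912
Policy A (H − 49):
  H = 19 − 49 = -30
  B = 70
  E = 0 + 3·(-30) + 4·70 = 190
  Y = 246 − (-30) + 5·190 = 1226
Change in Y: 1226 − 1912 = -686

-686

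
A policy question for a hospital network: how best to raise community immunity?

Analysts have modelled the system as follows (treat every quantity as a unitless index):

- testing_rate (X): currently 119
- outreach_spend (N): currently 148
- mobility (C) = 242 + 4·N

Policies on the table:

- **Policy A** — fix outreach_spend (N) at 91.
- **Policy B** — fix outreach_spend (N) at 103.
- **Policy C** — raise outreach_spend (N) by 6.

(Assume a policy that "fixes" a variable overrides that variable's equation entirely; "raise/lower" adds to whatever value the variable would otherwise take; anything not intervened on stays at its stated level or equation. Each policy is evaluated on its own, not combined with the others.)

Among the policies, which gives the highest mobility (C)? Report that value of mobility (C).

Policy A (N := 91):
  N = 91
  C = 242 + 4·91 = 606
Policy B (N := 103):
  N = 103
  C = 242 + 4·103 = 654
Policy C (N + 6):
  N = 148 + 6 = 154
  C = 242 + 4·154 = 858
Comparing — Policy A: C=606, Policy B: C=654, Policy C: C=858. Highest is 858 (Policy C).

858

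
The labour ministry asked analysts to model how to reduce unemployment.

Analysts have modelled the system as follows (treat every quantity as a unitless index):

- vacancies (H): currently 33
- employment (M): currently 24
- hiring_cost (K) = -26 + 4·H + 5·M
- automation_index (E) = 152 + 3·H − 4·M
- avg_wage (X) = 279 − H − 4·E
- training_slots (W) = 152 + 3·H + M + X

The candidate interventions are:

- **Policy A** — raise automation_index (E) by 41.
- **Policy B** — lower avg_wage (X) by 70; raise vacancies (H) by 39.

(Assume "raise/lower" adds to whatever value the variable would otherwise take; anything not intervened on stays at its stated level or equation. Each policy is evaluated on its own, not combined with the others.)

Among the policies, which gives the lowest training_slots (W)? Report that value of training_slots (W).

-559

Policy A (E + 41):
  H = 33
  M = 24
  E = 152 + 3·33 − 4·24 (+41 from intervention) = 196
  X = 279 − 33 − 4·196 = -538
  W = 152 + 3·33 + 24 + (-538) = -263
Policy B (X − 70, H + 39):
  H = 33 + 39 = 72
  M = 24
  E = 152 + 3·72 − 4·24 = 272
  X = 279 − 72 − 4·272 (−70 from intervention) = -951
  W = 152 + 3·72 + 24 + (-951) = -559
Comparing — Policy A: W=-263, Policy B: W=-559. Lowest is -559 (Policy B).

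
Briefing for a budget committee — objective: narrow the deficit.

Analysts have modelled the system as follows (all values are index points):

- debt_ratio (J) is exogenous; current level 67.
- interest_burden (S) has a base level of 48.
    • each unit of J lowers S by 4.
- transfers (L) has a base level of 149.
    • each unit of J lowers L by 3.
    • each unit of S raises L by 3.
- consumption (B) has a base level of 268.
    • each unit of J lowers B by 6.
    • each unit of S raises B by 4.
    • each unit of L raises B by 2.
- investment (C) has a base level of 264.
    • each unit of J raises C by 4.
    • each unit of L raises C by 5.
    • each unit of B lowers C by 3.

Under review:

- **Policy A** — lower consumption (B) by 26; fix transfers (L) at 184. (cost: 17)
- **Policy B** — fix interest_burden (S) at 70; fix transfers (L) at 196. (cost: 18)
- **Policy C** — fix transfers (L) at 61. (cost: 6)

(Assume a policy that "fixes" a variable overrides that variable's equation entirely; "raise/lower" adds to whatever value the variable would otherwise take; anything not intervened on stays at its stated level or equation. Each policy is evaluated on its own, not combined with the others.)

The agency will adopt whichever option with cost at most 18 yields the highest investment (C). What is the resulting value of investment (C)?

3513

Policy A (B − 26, L := 184):
  J = 67
  S = 48 − 4·67 = -220
  L = 184
  B = 268 − 6·67 + 4·(-220) + 2·184 (−26 from intervention) = -672
  C = 264 + 4·67 + 5·184 − 3·(-672) = 3468
Policy B (S := 70, L := 196):
  J = 67
  S = 70
  L = 196
  B = 268 − 6·67 + 4·70 + 2·196 = 538
  C = 264 + 4·67 + 5·196 − 3·538 = -102
Policy C (L := 61):
  J = 67
  S = 48 − 4·67 = -220
  L = 61
  B = 268 − 6·67 + 4·(-220) + 2·61 = -892
  C = 264 + 4·67 + 5·61 − 3·(-892) = 3513
Comparing — Policy A: C=3468, Policy B: C=-102, Policy C: C=3513. Highest is 3513 (Policy C).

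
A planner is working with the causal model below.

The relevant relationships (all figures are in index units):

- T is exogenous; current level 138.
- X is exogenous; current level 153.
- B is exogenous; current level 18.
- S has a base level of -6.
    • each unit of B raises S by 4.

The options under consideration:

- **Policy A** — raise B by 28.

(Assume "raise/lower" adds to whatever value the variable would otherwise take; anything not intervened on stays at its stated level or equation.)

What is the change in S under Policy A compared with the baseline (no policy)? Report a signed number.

Baseline:
  B = 18
  S = -6 + 4·18 = 66
Policy A (B + 28):
  B = 18 + 28 = 46
  S = -6 + 4·46 = 178
Change in S: 178 − 66 = 112

112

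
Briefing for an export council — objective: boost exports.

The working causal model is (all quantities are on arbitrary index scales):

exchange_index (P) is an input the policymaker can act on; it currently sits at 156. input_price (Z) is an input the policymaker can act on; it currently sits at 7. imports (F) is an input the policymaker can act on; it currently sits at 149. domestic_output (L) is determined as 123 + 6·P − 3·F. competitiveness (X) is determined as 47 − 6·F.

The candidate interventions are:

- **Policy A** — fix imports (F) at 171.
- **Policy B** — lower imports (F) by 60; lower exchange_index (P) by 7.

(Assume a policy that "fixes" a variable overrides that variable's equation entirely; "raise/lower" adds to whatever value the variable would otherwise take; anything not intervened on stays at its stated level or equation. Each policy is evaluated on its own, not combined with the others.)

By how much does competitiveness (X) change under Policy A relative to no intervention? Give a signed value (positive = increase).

Baseline:
  F = 149
  X = 47 − 6·149 = -847
Policy A (F := 171):
  F = 171
  X = 47 − 6·171 = -979
Change in X: -979 − (-847) = -132

-132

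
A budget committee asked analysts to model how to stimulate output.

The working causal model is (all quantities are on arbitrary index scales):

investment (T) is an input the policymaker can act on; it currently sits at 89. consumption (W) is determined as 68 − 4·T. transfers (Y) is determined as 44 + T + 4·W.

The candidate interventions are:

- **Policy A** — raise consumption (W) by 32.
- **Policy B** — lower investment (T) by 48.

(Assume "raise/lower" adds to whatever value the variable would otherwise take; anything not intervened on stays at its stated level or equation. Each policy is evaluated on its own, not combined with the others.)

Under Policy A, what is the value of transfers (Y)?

Policy A (W + 32):
  T = 89
  W = 68 − 4·89 (+32 from intervention) = -256
  Y = 44 + 89 + 4·(-256) = -891

-891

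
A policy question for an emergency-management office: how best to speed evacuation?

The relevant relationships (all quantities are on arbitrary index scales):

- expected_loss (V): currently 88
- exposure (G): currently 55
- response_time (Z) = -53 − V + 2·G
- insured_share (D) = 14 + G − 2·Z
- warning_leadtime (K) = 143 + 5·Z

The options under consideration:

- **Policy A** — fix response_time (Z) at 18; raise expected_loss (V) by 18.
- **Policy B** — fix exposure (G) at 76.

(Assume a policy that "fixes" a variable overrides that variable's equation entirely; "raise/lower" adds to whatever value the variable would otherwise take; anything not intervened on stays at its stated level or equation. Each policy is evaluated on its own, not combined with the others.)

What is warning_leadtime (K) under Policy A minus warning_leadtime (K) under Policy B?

Policy A (Z := 18, V + 18):
  V = 88 + 18 = 106
  G = 55
  Z = 18
  K = 143 + 5·18 = 233
Policy B (G := 76):
  V = 88
  G = 76
  Z = -53 − 88 + 2·76 = 11
  K = 143 + 5·11 = 198
K: 233 − 198 = 35

35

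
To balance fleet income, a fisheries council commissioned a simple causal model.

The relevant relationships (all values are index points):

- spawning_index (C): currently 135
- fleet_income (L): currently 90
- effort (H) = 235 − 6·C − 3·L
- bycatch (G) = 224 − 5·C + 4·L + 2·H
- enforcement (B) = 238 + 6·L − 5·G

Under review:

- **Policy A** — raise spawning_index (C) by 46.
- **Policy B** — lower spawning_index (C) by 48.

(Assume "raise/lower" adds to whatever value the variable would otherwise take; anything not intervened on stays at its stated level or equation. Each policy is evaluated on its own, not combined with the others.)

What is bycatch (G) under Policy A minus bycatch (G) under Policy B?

-1598

Policy A (C + 46):
  C = 135 + 46 = 181
  L = 90
  H = 235 − 6·181 − 3·90 = -1121
  G = 224 − 5·181 + 4·90 + 2·(-1121) = -2563
Policy B (C − 48):
  C = 135 − 48 = 87
  L = 90
  H = 235 − 6·87 − 3·90 = -557
  G = 224 − 5·87 + 4·90 + 2·(-557) = -965
G: -2563 − (-965) = -1598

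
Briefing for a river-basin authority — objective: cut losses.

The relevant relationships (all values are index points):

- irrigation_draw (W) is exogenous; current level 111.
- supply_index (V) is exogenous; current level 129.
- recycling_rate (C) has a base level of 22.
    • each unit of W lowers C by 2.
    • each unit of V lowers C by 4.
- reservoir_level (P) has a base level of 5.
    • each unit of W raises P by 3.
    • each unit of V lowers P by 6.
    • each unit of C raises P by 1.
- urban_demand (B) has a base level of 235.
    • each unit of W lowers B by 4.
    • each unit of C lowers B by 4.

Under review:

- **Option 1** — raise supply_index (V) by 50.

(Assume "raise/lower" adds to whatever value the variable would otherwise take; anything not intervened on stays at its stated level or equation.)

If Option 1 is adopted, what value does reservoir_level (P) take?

-1652

Option 1 (V + 50):
  W = 111
  V = 129 + 50 = 179
  C = 22 − 2·111 − 4·179 = -916
  P = 5 + 3·111 − 6·179 + (-916) = -1652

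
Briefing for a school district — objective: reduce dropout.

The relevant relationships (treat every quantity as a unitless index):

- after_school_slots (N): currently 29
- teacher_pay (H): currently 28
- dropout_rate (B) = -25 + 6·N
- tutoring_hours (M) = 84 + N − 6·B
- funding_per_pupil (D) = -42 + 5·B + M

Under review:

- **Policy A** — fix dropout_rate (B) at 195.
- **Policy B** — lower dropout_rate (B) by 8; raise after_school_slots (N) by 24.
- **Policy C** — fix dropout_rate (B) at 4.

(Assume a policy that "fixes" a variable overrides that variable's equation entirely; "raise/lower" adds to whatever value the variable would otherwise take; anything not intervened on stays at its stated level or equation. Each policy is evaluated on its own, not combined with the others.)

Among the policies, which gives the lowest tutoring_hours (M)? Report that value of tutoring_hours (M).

-1573

Policy A (B := 195):
  N = 29
  B = 195
  M = 84 + 29 − 6·195 = -1057
Policy B (B − 8, N + 24):
  N = 29 + 24 = 53
  B = -25 + 6·53 (−8 from intervention) = 285
  M = 84 + 53 − 6·285 = -1573
Policy C (B := 4):
  N = 29
  B = 4
  M = 84 + 29 − 6·4 = 89
Comparing — Policy A: M=-1057, Policy B: M=-1573, Policy C: M=89. Lowest is -1573 (Policy B).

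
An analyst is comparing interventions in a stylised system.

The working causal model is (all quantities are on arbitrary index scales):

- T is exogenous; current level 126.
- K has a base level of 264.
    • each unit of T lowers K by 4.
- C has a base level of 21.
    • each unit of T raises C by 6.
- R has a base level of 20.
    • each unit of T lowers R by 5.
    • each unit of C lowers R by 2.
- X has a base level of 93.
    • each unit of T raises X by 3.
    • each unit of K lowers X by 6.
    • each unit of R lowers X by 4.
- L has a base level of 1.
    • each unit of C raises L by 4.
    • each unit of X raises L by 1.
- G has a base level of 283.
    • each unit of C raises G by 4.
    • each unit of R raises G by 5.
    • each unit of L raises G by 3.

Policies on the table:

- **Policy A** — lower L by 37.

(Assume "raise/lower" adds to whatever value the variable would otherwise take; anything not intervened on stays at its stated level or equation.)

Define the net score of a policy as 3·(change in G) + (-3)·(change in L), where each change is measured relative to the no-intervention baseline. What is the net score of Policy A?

Baseline:
  T = 126
  K = 264 − 4·126 = -240
  C = 21 + 6·126 = 777
  R = 20 − 5·126 − 2·777 = -2164
  X = 93 + 3·126 − 6·(-240) − 4·(-2164) = 10567
  L = 1 + 4·777 + 10567 = 13676
  G = 283 + 4·777 + 5·(-2164) + 3·13676 = 33599
Policy A (L − 37):
  T = 126
  K = 264 − 4·126 = -240
  C = 21 + 6·126 = 777
  R = 20 − 5·126 − 2·777 = -2164
  X = 93 + 3·126 − 6·(-240) − 4·(-2164) = 10567
  L = 1 + 4·777 + 10567 (−37 from intervention) = 13639
  G = 283 + 4·777 + 5·(-2164) + 3·13639 = 33488
ΔG = 33488 − 33599 = -111; ΔL = 13639 − 13676 = -37
Score = 3·(-111) + (-3)·(-37) = -222

-222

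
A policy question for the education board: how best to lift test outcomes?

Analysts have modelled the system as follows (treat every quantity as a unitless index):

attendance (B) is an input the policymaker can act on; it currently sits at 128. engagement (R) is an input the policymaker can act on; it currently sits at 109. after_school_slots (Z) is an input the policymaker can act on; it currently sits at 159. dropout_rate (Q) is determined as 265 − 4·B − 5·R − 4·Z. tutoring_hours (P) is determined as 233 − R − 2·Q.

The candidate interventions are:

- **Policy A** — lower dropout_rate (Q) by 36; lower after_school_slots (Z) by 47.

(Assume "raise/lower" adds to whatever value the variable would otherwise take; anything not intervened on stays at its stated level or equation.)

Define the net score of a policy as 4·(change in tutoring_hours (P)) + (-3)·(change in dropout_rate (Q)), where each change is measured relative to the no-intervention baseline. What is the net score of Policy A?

-1672

Baseline:
  B = 128
  R = 109
  Z = 159
  Q = 265 − 4·128 − 5·109 − 4·159 = -1428
  P = 233 − 109 − 2·(-1428) = 2980
Policy A (Q − 36, Z − 47):
  B = 128
  R = 109
  Z = 159 − 47 = 112
  Q = 265 − 4·128 − 5·109 − 4·112 (−36 from intervention) = -1276
  P = 233 − 109 − 2·(-1276) = 2676
ΔP = 2676 − 2980 = -304; ΔQ = -1276 − (-1428) = 152
Score = 4·(-304) + (-3)·152 = -1672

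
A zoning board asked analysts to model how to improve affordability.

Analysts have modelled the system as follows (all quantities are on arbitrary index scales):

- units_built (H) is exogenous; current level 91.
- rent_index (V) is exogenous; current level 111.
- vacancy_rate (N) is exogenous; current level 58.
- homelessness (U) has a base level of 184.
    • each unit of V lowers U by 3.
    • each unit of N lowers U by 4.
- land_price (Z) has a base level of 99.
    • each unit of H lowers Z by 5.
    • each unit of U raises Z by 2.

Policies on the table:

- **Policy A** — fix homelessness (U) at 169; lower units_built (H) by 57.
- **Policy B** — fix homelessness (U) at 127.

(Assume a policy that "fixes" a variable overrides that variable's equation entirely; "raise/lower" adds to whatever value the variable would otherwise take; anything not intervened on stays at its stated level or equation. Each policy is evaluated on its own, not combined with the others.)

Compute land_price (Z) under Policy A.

267

Policy A (U := 169, H − 57):
  H = 91 − 57 = 34
  V = 111
  N = 58
  U = 169
  Z = 99 − 5·34 + 2·169 = 267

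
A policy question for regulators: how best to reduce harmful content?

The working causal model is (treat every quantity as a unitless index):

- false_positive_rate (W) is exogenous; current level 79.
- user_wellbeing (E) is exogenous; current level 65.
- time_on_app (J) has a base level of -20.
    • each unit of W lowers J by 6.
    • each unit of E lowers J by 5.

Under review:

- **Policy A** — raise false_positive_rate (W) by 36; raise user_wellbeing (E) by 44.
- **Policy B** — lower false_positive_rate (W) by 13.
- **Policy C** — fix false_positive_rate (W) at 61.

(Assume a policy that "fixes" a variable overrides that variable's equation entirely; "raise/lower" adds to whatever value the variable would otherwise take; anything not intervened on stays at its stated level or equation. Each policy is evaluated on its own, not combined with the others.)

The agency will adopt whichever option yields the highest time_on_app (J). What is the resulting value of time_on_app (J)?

-711

Policy A (W + 36, E + 44):
  W = 79 + 36 = 115
  E = 65 + 44 = 109
  J = -20 − 6·115 − 5·109 = -1255
Policy B (W − 13):
  W = 79 − 13 = 66
  E = 65
  J = -20 − 6·66 − 5·65 = -741
Policy C (W := 61):
  W = 61
  E = 65
  J = -20 − 6·61 − 5·65 = -711
Comparing — Policy A: J=-1255, Policy B: J=-741, Policy C: J=-711. Highest is -711 (Policy C).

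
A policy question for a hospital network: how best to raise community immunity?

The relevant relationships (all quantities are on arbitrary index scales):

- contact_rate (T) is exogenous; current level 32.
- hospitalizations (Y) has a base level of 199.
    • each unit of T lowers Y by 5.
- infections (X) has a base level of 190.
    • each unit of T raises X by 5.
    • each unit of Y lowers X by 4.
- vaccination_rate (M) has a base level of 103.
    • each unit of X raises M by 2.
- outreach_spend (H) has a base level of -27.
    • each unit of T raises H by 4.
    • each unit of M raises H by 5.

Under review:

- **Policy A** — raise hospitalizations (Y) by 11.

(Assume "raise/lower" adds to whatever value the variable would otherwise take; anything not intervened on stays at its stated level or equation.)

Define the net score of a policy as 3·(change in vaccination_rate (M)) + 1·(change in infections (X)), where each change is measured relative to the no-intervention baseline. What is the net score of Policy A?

Baseline:
  T = 32
  Y = 199 − 5·32 = 39
  X = 190 + 5·32 − 4·39 = 194
  M = 103 + 2·194 = 491
Policy A (Y + 11):
  T = 32
  Y = 199 − 5·32 (+11 from intervention) = 50
  X = 190 + 5·32 − 4·50 = 150
  M = 103 + 2·150 = 403
ΔM = 403 − 491 = -88; ΔX = 150 − 194 = -44
Score = 3·(-88) + 1·(-44) = -308

-308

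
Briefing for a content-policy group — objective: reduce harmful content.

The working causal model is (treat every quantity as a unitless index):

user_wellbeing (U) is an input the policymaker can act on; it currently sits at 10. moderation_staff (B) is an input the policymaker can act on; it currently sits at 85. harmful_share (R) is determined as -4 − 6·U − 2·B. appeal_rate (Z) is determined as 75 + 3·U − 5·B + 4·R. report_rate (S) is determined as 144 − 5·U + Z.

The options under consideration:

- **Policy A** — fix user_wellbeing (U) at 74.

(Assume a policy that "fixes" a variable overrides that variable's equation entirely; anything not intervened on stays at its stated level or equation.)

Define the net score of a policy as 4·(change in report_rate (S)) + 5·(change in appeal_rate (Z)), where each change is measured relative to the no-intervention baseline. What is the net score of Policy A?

-13376

Baseline:
  U = 10
  B = 85
  R = -4 − 6·10 − 2·85 = -234
  Z = 75 + 3·10 − 5·85 + 4·(-234) = -1256
  S = 144 − 5·10 + (-1256) = -1162
Policy A (U := 74):
  U = 74
  B = 85
  R = -4 − 6·74 − 2·85 = -618
  Z = 75 + 3·74 − 5·85 + 4·(-618) = -2600
  S = 144 − 5·74 + (-2600) = -2826
ΔS = -2826 − (-1162) = -1664; ΔZ = -2600 − (-1256) = -1344
Score = 4·(-1664) + 5·(-1344) = -13376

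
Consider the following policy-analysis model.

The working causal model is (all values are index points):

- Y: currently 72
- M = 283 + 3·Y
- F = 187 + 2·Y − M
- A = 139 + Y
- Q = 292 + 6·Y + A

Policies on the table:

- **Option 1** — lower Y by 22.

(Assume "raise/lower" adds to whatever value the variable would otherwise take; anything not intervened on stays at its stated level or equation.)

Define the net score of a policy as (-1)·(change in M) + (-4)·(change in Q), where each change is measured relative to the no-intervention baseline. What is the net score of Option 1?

Baseline:
  Y = 72
  M = 283 + 3·72 = 499
  A = 139 + 72 = 211
  Q = 292 + 6·72 + 211 = 935
Option 1 (Y − 22):
  Y = 72 − 22 = 50
  M = 283 + 3·50 = 433
  A = 139 + 50 = 189
  Q = 292 + 6·50 + 189 = 781
ΔM = 433 − 499 = -66; ΔQ = 781 − 935 = -154
Score = (-1)·(-66) + (-4)·(-154) = 682

682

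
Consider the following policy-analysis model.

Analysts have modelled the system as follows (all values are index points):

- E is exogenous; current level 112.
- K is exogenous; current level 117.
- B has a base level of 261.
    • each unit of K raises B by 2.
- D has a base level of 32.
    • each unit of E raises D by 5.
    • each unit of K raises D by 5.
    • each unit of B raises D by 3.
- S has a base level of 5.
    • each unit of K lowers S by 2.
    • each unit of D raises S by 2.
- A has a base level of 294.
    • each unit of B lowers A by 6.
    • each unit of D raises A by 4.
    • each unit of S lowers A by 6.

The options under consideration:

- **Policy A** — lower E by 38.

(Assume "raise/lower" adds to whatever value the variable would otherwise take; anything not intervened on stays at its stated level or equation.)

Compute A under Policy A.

-21078

Policy A (E − 38):
  E = 112 − 38 = 74
  K = 117
  B = 261 + 2·117 = 495
  D = 32 + 5·74 + 5·117 + 3·495 = 2472
  S = 5 − 2·117 + 2·2472 = 4715
  A = 294 − 6·495 + 4·2472 − 6·4715 = -21078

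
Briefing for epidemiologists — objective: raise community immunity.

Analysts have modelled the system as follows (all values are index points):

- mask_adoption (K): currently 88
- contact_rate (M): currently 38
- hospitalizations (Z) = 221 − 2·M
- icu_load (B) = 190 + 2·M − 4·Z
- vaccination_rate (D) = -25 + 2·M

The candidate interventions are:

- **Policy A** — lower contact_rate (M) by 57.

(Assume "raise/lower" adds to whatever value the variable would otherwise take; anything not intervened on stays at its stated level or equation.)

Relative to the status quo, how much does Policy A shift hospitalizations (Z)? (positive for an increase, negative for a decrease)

Baseline:
  M = 38
  Z = 221 − 2·38 = 145
Policy A (M − 57):
  M = 38 − 57 = -19
  Z = 221 − 2·(-19) = 259
Change in Z: 259 − 145 = 114

114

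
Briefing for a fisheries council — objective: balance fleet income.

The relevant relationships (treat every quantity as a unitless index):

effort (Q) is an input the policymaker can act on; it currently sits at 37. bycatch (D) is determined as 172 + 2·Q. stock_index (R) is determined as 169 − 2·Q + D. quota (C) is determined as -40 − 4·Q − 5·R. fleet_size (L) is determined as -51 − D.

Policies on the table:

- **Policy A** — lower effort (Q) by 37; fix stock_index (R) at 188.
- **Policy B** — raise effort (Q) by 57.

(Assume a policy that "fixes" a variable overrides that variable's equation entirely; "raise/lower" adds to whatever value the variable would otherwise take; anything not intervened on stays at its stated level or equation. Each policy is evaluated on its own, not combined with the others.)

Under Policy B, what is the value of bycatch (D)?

360

Policy B (Q + 57):
  Q = 37 + 57 = 94
  D = 172 + 2·94 = 360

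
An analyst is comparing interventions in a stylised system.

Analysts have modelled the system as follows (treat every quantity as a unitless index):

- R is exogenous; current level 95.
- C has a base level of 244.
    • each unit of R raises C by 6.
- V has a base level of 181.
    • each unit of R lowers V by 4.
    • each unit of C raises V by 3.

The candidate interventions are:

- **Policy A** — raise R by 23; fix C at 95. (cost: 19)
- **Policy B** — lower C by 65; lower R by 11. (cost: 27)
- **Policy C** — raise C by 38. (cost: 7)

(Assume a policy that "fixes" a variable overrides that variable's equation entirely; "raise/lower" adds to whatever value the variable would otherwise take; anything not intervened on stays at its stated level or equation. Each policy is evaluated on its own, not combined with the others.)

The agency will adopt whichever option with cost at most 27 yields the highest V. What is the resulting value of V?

2357

Policy A (R + 23, C := 95):
  R = 95 + 23 = 118
  C = 95
  V = 181 − 4·118 + 3·95 = -6
Policy B (C − 65, R − 11):
  R = 95 − 11 = 84
  C = 244 + 6·84 (−65 from intervention) = 683
  V = 181 − 4·84 + 3·683 = 1894
Policy C (C + 38):
  R = 95
  C = 244 + 6·95 (+38 from intervention) = 852
  V = 181 − 4·95 + 3·852 = 2357
Comparing — Policy A: V=-6, Policy B: V=1894, Policy C: V=2357. Highest is 2357 (Policy C).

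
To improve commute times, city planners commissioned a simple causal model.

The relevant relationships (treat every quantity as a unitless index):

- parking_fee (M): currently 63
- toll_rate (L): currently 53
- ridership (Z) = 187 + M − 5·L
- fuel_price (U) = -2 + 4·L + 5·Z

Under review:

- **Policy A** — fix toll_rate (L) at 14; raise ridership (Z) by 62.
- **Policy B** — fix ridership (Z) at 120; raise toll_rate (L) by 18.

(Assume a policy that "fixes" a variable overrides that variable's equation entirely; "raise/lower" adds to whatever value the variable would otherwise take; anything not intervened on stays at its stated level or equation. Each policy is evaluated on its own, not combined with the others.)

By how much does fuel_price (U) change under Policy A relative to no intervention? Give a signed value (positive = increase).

Baseline:
  M = 63
  L = 53
  Z = 187 + 63 − 5·53 = -15
  U = -2 + 4·53 + 5·(-15) = 135
Policy A (L := 14, Z + 62):
  M = 63
  L = 14
  Z = 187 + 63 − 5·14 (+62 from intervention) = 242
  U = -2 + 4·14 + 5·242 = 1264
Change in U: 1264 − 135 = 1129

1129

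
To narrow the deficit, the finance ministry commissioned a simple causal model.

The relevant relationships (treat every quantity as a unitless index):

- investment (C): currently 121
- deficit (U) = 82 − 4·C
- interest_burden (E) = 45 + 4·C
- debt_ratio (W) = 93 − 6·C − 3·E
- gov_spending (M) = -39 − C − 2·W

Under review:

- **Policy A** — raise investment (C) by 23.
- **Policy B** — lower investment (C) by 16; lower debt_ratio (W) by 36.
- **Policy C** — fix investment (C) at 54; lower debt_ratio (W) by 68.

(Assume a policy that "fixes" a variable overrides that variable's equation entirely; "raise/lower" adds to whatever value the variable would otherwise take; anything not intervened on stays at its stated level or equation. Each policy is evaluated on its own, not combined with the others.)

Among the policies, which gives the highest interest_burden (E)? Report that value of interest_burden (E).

Policy A (C + 23):
  C = 121 + 23 = 144
  E = 45 + 4·144 = 621
Policy B (C − 16, W − 36):
  C = 121 − 16 = 105
  E = 45 + 4·105 = 465
Policy C (C := 54, W − 68):
  C = 54
  E = 45 + 4·54 = 261
Comparing — Policy A: E=621, Policy B: E=465, Policy C: E=261. Highest is 621 (Policy A).

621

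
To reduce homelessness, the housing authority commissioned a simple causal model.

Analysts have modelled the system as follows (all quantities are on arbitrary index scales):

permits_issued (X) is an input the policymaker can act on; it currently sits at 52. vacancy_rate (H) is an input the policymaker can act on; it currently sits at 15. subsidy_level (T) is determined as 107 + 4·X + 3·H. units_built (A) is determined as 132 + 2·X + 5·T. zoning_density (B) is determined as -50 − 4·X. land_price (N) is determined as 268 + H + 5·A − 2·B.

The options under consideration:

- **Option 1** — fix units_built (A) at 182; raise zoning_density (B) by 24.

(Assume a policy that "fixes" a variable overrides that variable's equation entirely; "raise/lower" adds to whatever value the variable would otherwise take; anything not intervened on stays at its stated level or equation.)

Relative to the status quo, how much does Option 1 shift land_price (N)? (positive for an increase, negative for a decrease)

Baseline:
  X = 52
  H = 15
  T = 107 + 4·52 + 3·15 = 360
  A = 132 + 2·52 + 5·360 = 2036
  B = -50 − 4·52 = -258
  N = 268 + 15 + 5·2036 − 2·(-258) = 10979
Option 1 (A := 182, B + 24):
  X = 52
  H = 15
  T = 107 + 4·52 + 3·15 = 360
  A = 182
  B = -50 − 4·52 (+24 from intervention) = -234
  N = 268 + 15 + 5·182 − 2·(-234) = 1661
Change in N: 1661 − 10979 = -9318

-9318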